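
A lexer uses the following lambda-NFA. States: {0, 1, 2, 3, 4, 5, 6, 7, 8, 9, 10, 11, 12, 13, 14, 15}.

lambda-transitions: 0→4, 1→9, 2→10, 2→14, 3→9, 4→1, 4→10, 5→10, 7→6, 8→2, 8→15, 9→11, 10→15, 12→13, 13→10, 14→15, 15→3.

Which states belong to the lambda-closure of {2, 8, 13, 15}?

Start with {2, 8, 13, 15}.
From 2 via lambda: add 10, 14.
From 15 via lambda: add 3.
From 3 via lambda: add 9.
From 9 via lambda: add 11.
No new states can be added; the closed set is {2, 3, 8, 9, 10, 11, 13, 14, 15}.

{2, 3, 8, 9, 10, 11, 13, 14, 15}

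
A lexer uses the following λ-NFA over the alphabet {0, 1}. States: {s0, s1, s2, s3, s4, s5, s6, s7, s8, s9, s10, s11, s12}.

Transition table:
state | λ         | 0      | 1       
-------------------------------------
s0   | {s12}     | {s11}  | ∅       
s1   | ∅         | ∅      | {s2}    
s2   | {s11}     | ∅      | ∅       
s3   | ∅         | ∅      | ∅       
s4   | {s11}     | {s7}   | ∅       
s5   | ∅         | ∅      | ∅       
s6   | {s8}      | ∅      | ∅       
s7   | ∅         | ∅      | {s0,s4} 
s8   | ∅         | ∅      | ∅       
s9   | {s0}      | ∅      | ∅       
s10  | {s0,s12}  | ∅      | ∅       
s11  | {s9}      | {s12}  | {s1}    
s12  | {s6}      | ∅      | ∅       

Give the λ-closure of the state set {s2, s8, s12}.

{s0, s2, s6, s8, s9, s11, s12}

Start with {s2, s8, s12}.
From s2 via λ: add s11.
From s12 via λ: add s6.
From s11 via λ: add s9.
From s9 via λ: add s0.
No new states can be added; the closed set is {s0, s2, s6, s8, s9, s11, s12}.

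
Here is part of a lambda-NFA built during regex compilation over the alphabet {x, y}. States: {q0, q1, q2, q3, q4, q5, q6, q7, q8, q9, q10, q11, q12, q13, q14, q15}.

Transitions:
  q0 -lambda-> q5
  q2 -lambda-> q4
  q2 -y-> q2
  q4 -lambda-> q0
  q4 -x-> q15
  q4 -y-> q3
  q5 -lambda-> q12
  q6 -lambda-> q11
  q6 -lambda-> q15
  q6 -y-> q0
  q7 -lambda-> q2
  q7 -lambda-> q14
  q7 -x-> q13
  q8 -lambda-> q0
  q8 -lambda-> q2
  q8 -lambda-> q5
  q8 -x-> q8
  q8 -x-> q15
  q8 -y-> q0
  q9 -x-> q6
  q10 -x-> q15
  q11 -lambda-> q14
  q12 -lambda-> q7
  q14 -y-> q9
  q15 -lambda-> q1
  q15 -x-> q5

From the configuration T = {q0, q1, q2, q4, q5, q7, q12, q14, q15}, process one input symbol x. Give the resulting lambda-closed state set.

{q0, q1, q2, q4, q5, q7, q12, q13, q14, q15}

q4 on x → {q15}.
q7 on x → {q13}.
q15 on x → {q5}.
No x-transition from q0, q1, q2, q5, q12, q14.
Union after reading x: {q5, q13, q15}.
Now take the lambda-closure:
From q5 via lambda: add q12.
From q15 via lambda: add q1.
From q12 via lambda: add q7.
From q7 via lambda: add q2, q14.
From q2 via lambda: add q4.
From q4 via lambda: add q0.
No new states can be added; the closed set is {q0, q1, q2, q4, q5, q7, q12, q13, q14, q15}.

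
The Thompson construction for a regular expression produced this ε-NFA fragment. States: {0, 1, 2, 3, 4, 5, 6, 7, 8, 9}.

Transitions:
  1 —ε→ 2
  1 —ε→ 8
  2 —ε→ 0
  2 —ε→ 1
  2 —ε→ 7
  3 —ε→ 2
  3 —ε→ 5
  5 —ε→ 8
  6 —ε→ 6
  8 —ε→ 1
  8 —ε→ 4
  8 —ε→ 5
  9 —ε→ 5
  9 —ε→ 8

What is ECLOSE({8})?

{0, 1, 2, 4, 5, 7, 8}

Start with {8}.
From 8 via ε: add 1, 4, 5.
From 1 via ε: add 2.
From 2 via ε: add 0, 7.
No new states can be added; the closed set is {0, 1, 2, 4, 5, 7, 8}.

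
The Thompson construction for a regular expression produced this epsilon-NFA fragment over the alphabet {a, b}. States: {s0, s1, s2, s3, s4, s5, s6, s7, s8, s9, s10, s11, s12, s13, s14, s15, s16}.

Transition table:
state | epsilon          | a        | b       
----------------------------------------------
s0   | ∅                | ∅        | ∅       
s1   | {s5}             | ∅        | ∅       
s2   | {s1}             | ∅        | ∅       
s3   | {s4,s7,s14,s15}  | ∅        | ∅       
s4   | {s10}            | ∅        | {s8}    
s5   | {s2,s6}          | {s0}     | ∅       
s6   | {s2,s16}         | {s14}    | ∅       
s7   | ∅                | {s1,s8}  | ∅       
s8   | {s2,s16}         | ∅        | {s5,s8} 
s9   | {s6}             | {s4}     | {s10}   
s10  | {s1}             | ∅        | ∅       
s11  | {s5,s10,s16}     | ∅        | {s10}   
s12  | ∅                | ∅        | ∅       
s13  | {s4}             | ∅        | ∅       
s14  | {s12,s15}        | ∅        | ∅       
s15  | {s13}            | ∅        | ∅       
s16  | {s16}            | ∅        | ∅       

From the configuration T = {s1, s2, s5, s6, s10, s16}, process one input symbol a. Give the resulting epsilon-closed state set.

s5 on a → {s0}.
s6 on a → {s14}.
No a-transition from s1, s2, s10, s16.
Union after reading a: {s0, s14}.
Now take the epsilon-closure:
From s14 via epsilon: add s12, s15.
From s15 via epsilon: add s13.
From s13 via epsilon: add s4.
From s4 via epsilon: add s10.
From s10 via epsilon: add s1.
From s1 via epsilon: add s5.
From s5 via epsilon: add s2, s6.
From s6 via epsilon: add s16.
No new states can be added; the closed set is {s0, s1, s2, s4, s5, s6, s10, s12, s13, s14, s15, s16}.

{s0, s1, s2, s4, s5, s6, s10, s12, s13, s14, s15, s16}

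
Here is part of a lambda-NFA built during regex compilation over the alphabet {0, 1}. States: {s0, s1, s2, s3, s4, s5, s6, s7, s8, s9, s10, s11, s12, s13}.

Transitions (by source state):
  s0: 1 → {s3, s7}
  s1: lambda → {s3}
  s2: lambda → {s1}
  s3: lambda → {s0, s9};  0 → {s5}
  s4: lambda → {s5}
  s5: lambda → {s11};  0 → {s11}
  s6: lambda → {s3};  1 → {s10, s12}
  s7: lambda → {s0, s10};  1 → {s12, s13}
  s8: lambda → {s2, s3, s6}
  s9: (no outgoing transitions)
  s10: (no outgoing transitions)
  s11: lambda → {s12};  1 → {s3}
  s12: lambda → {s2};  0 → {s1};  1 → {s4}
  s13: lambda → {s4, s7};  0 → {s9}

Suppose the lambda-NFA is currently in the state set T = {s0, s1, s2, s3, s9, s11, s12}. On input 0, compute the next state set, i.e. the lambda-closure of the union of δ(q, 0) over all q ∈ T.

{s0, s1, s2, s3, s5, s9, s11, s12}

s3 on 0 → {s5}.
s12 on 0 → {s1}.
No 0-transition from s0, s1, s2, s9, s11.
Union after reading 0: {s1, s5}.
Now take the lambda-closure:
From s1 via lambda: add s3.
From s5 via lambda: add s11.
From s3 via lambda: add s0, s9.
From s11 via lambda: add s12.
From s12 via lambda: add s2.
No new states can be added; the closed set is {s0, s1, s2, s3, s5, s9, s11, s12}.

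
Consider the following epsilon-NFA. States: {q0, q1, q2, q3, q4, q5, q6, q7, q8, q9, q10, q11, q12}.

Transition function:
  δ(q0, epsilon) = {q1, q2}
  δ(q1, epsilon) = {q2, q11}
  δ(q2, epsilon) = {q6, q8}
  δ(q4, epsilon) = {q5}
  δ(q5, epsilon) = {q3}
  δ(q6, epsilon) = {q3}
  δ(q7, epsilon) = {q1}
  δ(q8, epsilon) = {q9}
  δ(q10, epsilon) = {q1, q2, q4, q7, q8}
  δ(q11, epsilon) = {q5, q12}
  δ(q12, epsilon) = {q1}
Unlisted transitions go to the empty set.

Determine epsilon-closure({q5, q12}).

Start with {q5, q12}.
From q5 via epsilon: add q3.
From q12 via epsilon: add q1.
From q1 via epsilon: add q2, q11.
From q2 via epsilon: add q6, q8.
From q8 via epsilon: add q9.
No new states can be added; the closed set is {q1, q2, q3, q5, q6, q8, q9, q11, q12}.

{q1, q2, q3, q5, q6, q8, q9, q11, q12}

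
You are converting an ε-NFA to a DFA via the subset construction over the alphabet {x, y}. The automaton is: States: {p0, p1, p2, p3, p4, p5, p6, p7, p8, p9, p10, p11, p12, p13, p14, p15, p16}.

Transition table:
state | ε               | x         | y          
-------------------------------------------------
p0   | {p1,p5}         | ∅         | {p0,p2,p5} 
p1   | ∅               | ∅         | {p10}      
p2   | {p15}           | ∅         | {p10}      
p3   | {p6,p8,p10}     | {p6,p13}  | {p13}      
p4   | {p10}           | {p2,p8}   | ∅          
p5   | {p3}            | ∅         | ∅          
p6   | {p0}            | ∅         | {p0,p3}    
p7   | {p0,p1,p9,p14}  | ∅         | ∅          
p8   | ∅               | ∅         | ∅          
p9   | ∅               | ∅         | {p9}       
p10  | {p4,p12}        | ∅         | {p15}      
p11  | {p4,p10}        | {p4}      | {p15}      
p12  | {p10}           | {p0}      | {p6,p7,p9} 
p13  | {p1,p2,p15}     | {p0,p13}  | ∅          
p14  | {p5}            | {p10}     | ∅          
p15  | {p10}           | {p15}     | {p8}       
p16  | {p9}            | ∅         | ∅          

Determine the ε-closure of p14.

{p0, p1, p3, p4, p5, p6, p8, p10, p12, p14}

Start with {p14}.
From p14 via ε: add p5.
From p5 via ε: add p3.
From p3 via ε: add p6, p8, p10.
From p6 via ε: add p0.
From p10 via ε: add p4, p12.
From p0 via ε: add p1.
No new states can be added; the closed set is {p0, p1, p3, p4, p5, p6, p8, p10, p12, p14}.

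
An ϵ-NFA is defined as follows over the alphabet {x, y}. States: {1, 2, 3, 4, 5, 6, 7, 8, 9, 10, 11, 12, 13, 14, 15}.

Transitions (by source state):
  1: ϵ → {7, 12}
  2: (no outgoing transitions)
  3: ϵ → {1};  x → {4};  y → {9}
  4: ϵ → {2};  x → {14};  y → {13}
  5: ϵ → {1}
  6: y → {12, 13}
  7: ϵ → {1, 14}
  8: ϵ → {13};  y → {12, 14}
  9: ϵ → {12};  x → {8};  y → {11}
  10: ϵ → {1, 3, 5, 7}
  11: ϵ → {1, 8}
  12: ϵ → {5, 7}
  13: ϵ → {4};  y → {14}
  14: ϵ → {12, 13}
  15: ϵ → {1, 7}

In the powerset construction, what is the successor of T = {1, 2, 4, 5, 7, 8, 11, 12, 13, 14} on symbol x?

4 on x → {14}.
No x-transition from 1, 2, 5, 7, 8, 11, 12, 13, 14.
Union after reading x: {14}.
Now take the ϵ-closure:
From 14 via ϵ: add 12, 13.
From 12 via ϵ: add 5, 7.
From 13 via ϵ: add 4.
From 4 via ϵ: add 2.
From 5 via ϵ: add 1.
No new states can be added; the closed set is {1, 2, 4, 5, 7, 12, 13, 14}.

{1, 2, 4, 5, 7, 12, 13, 14}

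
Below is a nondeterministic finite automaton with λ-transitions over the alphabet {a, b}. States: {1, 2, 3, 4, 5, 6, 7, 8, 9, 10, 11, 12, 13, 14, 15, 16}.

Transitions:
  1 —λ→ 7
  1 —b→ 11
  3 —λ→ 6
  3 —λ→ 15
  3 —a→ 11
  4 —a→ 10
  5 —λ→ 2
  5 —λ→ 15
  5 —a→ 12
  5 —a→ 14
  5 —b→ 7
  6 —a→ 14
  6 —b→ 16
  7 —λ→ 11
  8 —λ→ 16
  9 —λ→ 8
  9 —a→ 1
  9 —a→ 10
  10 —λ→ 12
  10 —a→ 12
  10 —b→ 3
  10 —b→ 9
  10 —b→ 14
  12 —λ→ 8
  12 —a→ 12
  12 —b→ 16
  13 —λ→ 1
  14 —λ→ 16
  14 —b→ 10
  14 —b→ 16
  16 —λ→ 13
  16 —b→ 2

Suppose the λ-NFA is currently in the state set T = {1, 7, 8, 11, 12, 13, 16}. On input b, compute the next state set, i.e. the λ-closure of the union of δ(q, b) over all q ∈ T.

{1, 2, 7, 11, 13, 16}

1 on b → {11}.
12 on b → {16}.
16 on b → {2}.
No b-transition from 7, 8, 11, 13.
Union after reading b: {2, 11, 16}.
Now take the λ-closure:
From 16 via λ: add 13.
From 13 via λ: add 1.
From 1 via λ: add 7.
No new states can be added; the closed set is {1, 2, 7, 11, 13, 16}.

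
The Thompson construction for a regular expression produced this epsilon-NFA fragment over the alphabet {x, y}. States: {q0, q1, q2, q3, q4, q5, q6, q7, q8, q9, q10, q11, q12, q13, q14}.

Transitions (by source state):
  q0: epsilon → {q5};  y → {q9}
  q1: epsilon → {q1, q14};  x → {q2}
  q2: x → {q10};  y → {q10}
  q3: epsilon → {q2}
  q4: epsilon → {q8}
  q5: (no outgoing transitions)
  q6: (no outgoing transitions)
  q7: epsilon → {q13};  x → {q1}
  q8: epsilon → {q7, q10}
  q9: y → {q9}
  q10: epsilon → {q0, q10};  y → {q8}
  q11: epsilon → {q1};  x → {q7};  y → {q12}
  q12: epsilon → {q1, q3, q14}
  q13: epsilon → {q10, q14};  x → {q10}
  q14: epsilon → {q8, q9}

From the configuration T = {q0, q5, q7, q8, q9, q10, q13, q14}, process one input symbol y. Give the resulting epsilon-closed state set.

q0 on y → {q9}.
q9 on y → {q9}.
q10 on y → {q8}.
No y-transition from q5, q7, q8, q13, q14.
Union after reading y: {q8, q9}.
Now take the epsilon-closure:
From q8 via epsilon: add q7, q10.
From q7 via epsilon: add q13.
From q10 via epsilon: add q0.
From q0 via epsilon: add q5.
From q13 via epsilon: add q14.
No new states can be added; the closed set is {q0, q5, q7, q8, q9, q10, q13, q14}.

{q0, q5, q7, q8, q9, q10, q13, q14}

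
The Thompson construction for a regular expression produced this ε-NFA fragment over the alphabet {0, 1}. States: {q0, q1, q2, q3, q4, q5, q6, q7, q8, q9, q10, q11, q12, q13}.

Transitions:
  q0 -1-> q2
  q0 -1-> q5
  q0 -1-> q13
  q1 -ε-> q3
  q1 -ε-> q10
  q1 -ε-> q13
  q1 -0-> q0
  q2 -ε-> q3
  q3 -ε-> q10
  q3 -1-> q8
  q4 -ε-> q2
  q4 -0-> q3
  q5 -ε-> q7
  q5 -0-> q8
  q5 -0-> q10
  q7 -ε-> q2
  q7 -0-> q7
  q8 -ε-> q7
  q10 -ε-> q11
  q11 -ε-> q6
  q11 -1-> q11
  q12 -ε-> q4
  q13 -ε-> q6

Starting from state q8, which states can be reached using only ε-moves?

Start with {q8}.
From q8 via ε: add q7.
From q7 via ε: add q2.
From q2 via ε: add q3.
From q3 via ε: add q10.
From q10 via ε: add q11.
From q11 via ε: add q6.
No new states can be added; the closed set is {q2, q3, q6, q7, q8, q10, q11}.

{q2, q3, q6, q7, q8, q10, q11}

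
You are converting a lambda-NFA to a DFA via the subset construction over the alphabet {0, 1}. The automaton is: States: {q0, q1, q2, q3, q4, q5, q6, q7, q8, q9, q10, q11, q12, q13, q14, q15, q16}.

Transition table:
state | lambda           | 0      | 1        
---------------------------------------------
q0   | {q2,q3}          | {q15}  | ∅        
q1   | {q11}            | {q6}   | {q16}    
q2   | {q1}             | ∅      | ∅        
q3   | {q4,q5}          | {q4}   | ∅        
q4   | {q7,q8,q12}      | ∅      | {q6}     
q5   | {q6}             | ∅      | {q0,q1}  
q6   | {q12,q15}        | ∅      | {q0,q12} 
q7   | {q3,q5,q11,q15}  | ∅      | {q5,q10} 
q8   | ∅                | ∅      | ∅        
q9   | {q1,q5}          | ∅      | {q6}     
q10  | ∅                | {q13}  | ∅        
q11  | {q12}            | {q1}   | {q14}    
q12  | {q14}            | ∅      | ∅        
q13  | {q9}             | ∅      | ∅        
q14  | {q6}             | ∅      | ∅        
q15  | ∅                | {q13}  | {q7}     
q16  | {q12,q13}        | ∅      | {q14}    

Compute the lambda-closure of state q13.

Start with {q13}.
From q13 via lambda: add q9.
From q9 via lambda: add q1, q5.
From q1 via lambda: add q11.
From q5 via lambda: add q6.
From q6 via lambda: add q12, q15.
From q12 via lambda: add q14.
No new states can be added; the closed set is {q1, q5, q6, q9, q11, q12, q13, q14, q15}.

{q1, q5, q6, q9, q11, q12, q13, q14, q15}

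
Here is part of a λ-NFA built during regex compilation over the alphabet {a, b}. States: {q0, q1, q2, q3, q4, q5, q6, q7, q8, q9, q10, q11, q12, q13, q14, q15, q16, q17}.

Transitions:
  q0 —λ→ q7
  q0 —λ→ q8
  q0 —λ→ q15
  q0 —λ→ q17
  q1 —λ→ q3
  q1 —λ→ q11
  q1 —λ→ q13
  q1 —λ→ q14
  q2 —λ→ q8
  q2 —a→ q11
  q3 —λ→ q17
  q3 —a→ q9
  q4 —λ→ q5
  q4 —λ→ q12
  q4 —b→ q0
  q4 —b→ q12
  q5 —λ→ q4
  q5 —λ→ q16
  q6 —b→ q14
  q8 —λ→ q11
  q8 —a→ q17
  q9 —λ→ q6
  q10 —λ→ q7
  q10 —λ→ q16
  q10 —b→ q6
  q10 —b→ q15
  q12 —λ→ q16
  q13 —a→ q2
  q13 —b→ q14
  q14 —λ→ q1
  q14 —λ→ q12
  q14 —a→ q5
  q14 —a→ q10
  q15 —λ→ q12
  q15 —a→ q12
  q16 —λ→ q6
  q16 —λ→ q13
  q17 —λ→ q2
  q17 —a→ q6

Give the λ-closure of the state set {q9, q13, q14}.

Start with {q9, q13, q14}.
From q9 via λ: add q6.
From q14 via λ: add q1, q12.
From q1 via λ: add q3, q11.
From q12 via λ: add q16.
From q3 via λ: add q17.
From q17 via λ: add q2.
From q2 via λ: add q8.
No new states can be added; the closed set is {q1, q2, q3, q6, q8, q9, q11, q12, q13, q14, q16, q17}.

{q1, q2, q3, q6, q8, q9, q11, q12, q13, q14, q16, q17}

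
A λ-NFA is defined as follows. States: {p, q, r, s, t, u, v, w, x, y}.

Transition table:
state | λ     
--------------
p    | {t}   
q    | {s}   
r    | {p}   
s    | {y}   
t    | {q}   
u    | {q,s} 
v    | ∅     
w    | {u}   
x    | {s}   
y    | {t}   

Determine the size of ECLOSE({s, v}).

Start with {s, v}.
From s via λ: add y.
From y via λ: add t.
From t via λ: add q.
λ-closure = {q, s, t, v, y}, which has 5 states.

5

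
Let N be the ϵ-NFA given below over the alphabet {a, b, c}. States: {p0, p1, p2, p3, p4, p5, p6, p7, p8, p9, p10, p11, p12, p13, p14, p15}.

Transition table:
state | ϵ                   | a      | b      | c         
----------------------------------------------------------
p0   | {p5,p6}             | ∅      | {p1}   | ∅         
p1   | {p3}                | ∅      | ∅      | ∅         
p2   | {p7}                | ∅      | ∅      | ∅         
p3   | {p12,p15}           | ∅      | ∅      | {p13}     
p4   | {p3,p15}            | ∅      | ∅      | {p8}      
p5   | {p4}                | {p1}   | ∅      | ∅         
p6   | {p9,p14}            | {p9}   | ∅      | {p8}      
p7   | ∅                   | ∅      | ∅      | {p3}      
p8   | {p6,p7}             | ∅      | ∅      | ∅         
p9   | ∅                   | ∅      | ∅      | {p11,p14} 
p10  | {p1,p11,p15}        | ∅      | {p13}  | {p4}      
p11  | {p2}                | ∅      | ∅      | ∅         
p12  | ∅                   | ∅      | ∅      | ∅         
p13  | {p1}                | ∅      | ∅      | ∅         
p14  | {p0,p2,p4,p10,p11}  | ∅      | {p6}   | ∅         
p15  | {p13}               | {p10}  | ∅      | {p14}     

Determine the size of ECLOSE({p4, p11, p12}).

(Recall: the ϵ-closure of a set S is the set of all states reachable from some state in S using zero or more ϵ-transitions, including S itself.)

9

Start with {p4, p11, p12}.
From p4 via ϵ: add p3, p15.
From p11 via ϵ: add p2.
From p2 via ϵ: add p7.
From p15 via ϵ: add p13.
From p13 via ϵ: add p1.
ϵ-closure = {p1, p2, p3, p4, p7, p11, p12, p13, p15}, which has 9 states.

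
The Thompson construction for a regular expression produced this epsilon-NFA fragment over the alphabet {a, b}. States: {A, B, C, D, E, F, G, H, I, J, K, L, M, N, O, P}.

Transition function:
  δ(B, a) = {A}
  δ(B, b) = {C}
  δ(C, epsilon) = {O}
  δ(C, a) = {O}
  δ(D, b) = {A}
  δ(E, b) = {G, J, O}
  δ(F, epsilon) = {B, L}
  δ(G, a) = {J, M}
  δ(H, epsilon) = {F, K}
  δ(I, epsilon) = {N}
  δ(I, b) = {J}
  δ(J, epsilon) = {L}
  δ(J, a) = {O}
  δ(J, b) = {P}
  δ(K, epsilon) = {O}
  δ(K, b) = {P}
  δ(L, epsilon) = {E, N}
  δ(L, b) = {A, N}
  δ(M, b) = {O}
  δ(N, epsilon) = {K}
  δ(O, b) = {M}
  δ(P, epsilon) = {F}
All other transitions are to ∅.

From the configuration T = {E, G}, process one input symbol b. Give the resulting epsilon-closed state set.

E on b → {G, J, O}.
No b-transition from G.
Union after reading b: {G, J, O}.
Now take the epsilon-closure:
From J via epsilon: add L.
From L via epsilon: add E, N.
From N via epsilon: add K.
No new states can be added; the closed set is {E, G, J, K, L, N, O}.

{E, G, J, K, L, N, O}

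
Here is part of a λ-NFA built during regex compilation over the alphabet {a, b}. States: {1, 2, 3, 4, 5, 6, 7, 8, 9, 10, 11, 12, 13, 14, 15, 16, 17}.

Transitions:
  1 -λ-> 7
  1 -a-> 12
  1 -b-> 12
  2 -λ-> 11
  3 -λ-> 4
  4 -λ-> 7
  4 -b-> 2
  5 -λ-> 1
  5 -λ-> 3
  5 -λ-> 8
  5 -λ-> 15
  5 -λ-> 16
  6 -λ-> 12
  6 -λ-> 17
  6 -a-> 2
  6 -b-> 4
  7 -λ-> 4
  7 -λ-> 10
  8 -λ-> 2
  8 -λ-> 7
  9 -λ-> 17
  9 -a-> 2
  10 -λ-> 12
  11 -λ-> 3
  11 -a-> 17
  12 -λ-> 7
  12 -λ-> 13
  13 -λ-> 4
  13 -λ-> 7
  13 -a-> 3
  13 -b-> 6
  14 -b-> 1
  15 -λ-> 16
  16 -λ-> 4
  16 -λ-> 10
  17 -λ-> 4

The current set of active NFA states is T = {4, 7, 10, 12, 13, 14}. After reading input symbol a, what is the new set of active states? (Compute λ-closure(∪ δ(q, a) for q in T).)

{3, 4, 7, 10, 12, 13}

13 on a → {3}.
No a-transition from 4, 7, 10, 12, 14.
Union after reading a: {3}.
Now take the λ-closure:
From 3 via λ: add 4.
From 4 via λ: add 7.
From 7 via λ: add 10.
From 10 via λ: add 12.
From 12 via λ: add 13.
No new states can be added; the closed set is {3, 4, 7, 10, 12, 13}.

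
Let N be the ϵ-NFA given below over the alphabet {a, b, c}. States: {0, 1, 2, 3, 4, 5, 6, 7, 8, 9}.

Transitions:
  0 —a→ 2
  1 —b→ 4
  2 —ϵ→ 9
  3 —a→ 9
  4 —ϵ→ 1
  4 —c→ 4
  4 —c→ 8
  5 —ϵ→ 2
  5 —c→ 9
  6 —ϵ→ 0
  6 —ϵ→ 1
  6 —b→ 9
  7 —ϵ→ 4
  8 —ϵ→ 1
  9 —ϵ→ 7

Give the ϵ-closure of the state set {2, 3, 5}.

{1, 2, 3, 4, 5, 7, 9}

Start with {2, 3, 5}.
From 2 via ϵ: add 9.
From 9 via ϵ: add 7.
From 7 via ϵ: add 4.
From 4 via ϵ: add 1.
No new states can be added; the closed set is {1, 2, 3, 4, 5, 7, 9}.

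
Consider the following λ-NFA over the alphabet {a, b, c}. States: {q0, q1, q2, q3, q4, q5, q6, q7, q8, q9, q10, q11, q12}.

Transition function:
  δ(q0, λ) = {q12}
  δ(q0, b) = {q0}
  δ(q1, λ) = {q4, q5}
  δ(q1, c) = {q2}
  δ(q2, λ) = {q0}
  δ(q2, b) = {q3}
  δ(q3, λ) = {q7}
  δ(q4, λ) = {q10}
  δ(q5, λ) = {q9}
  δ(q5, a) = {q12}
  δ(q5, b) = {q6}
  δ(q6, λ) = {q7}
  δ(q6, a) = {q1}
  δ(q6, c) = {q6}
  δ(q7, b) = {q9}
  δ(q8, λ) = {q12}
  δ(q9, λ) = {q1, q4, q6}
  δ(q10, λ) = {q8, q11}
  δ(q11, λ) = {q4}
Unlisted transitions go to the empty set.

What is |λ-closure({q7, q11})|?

Start with {q7, q11}.
From q11 via λ: add q4.
From q4 via λ: add q10.
From q10 via λ: add q8.
From q8 via λ: add q12.
λ-closure = {q4, q7, q8, q10, q11, q12}, which has 6 states.

6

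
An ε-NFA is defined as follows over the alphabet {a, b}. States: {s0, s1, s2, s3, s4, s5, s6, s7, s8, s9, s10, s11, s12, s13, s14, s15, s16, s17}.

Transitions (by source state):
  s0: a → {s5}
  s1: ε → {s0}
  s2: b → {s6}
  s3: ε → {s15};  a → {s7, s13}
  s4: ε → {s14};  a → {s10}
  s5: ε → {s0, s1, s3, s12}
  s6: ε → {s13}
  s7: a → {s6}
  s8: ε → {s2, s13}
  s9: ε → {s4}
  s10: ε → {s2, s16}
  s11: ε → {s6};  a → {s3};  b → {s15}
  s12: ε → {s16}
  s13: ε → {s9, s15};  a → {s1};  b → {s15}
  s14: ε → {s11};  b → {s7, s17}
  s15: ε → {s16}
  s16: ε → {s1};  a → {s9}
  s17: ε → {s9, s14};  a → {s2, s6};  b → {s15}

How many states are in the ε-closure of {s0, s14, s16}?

10

Start with {s0, s14, s16}.
From s14 via ε: add s11.
From s16 via ε: add s1.
From s11 via ε: add s6.
From s6 via ε: add s13.
From s13 via ε: add s9, s15.
From s9 via ε: add s4.
ε-closure = {s0, s1, s4, s6, s9, s11, s13, s14, s15, s16}, which has 10 states.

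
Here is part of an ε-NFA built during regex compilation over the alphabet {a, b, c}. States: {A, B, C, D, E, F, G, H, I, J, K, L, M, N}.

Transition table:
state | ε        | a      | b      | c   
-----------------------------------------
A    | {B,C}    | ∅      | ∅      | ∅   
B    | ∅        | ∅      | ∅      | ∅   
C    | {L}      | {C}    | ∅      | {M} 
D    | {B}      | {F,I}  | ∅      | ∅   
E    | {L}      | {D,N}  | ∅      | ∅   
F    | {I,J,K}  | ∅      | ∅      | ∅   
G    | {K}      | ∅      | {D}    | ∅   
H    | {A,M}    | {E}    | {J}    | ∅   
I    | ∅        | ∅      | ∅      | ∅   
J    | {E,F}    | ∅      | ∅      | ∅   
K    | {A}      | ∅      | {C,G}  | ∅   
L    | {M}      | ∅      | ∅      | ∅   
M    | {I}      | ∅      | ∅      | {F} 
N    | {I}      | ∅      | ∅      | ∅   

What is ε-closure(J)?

{A, B, C, E, F, I, J, K, L, M}

Start with {J}.
From J via ε: add E, F.
From E via ε: add L.
From F via ε: add I, K.
From K via ε: add A.
From L via ε: add M.
From A via ε: add B, C.
No new states can be added; the closed set is {A, B, C, E, F, I, J, K, L, M}.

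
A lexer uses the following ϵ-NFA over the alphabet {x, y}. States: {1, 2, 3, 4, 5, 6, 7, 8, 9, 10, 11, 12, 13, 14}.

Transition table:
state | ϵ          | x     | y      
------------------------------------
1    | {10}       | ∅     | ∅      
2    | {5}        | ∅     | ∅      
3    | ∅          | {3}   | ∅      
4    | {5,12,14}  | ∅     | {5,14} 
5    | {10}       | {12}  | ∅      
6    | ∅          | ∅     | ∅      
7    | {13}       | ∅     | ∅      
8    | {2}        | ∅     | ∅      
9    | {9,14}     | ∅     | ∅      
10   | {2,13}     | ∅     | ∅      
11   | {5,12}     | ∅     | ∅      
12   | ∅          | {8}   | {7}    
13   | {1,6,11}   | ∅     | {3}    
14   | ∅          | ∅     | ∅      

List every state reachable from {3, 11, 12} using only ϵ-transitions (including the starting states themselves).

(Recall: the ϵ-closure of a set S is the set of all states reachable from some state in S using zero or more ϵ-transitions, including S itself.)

{1, 2, 3, 5, 6, 10, 11, 12, 13}

Start with {3, 11, 12}.
From 11 via ϵ: add 5.
From 5 via ϵ: add 10.
From 10 via ϵ: add 2, 13.
From 13 via ϵ: add 1, 6.
No new states can be added; the closed set is {1, 2, 3, 5, 6, 10, 11, 12, 13}.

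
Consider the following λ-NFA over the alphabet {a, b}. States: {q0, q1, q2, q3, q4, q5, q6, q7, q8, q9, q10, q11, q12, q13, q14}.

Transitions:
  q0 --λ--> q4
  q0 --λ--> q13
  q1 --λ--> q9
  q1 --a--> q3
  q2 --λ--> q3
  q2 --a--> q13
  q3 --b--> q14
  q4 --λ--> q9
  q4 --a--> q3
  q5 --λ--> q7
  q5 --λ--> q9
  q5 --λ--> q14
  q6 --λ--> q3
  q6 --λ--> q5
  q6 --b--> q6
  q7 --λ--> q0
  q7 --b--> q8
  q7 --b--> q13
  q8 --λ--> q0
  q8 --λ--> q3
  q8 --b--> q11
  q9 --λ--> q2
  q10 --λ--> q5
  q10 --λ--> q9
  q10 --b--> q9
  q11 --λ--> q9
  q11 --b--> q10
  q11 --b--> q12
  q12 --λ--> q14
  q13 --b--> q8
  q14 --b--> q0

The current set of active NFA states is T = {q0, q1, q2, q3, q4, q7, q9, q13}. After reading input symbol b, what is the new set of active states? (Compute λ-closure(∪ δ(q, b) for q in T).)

{q0, q2, q3, q4, q8, q9, q13, q14}

q3 on b → {q14}.
q7 on b → {q8, q13}.
q13 on b → {q8}.
No b-transition from q0, q1, q2, q4, q9.
Union after reading b: {q8, q13, q14}.
Now take the λ-closure:
From q8 via λ: add q0, q3.
From q0 via λ: add q4.
From q4 via λ: add q9.
From q9 via λ: add q2.
No new states can be added; the closed set is {q0, q2, q3, q4, q8, q9, q13, q14}.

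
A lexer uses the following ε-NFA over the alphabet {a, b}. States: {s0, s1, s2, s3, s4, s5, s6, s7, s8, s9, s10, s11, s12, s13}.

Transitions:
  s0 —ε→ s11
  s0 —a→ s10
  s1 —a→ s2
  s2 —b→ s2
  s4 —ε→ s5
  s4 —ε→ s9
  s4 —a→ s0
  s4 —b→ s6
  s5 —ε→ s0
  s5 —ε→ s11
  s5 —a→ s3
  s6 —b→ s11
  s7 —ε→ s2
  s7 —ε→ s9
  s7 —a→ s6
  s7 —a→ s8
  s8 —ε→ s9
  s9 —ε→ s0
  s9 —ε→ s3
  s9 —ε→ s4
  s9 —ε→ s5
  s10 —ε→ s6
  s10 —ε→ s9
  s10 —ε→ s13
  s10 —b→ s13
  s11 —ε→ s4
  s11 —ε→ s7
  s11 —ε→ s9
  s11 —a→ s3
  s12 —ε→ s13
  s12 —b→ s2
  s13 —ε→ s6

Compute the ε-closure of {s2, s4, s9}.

{s0, s2, s3, s4, s5, s7, s9, s11}

Start with {s2, s4, s9}.
From s4 via ε: add s5.
From s9 via ε: add s0, s3.
From s0 via ε: add s11.
From s11 via ε: add s7.
No new states can be added; the closed set is {s0, s2, s3, s4, s5, s7, s9, s11}.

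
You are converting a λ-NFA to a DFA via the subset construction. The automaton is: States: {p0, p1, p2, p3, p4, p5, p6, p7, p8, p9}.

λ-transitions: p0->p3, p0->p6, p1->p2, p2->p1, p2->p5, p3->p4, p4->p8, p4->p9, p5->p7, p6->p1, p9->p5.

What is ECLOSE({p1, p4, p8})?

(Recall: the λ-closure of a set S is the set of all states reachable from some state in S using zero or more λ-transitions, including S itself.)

Start with {p1, p4, p8}.
From p1 via λ: add p2.
From p4 via λ: add p9.
From p2 via λ: add p5.
From p5 via λ: add p7.
No new states can be added; the closed set is {p1, p2, p4, p5, p7, p8, p9}.

{p1, p2, p4, p5, p7, p8, p9}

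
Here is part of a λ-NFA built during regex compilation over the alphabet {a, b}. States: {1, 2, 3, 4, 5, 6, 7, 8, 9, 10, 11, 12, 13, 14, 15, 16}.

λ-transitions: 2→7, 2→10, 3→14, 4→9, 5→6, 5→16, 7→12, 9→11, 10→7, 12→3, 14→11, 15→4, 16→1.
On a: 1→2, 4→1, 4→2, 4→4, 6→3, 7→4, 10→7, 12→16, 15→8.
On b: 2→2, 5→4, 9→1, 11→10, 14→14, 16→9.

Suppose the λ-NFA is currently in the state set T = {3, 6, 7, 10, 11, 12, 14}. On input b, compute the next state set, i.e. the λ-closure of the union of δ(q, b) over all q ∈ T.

{3, 7, 10, 11, 12, 14}

11 on b → {10}.
14 on b → {14}.
No b-transition from 3, 6, 7, 10, 12.
Union after reading b: {10, 14}.
Now take the λ-closure:
From 10 via λ: add 7.
From 14 via λ: add 11.
From 7 via λ: add 12.
From 12 via λ: add 3.
No new states can be added; the closed set is {3, 7, 10, 11, 12, 14}.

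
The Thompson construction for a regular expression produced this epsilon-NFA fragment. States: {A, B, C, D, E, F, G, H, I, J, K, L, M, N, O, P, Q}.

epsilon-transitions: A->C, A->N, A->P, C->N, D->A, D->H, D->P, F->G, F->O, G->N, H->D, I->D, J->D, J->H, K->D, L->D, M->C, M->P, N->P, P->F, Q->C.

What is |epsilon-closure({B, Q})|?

8

Start with {B, Q}.
From Q via epsilon: add C.
From C via epsilon: add N.
From N via epsilon: add P.
From P via epsilon: add F.
From F via epsilon: add G, O.
epsilon-closure = {B, C, F, G, N, O, P, Q}, which has 8 states.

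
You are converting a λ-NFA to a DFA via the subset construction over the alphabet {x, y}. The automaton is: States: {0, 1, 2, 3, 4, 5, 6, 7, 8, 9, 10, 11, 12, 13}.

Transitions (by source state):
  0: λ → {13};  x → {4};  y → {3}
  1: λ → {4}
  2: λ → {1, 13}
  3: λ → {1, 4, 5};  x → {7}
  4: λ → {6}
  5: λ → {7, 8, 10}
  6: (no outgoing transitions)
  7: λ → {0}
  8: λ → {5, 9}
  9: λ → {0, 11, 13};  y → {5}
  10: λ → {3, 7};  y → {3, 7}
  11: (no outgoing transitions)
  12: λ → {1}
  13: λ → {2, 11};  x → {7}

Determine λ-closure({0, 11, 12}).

Start with {0, 11, 12}.
From 0 via λ: add 13.
From 12 via λ: add 1.
From 1 via λ: add 4.
From 13 via λ: add 2.
From 4 via λ: add 6.
No new states can be added; the closed set is {0, 1, 2, 4, 6, 11, 12, 13}.

{0, 1, 2, 4, 6, 11, 12, 13}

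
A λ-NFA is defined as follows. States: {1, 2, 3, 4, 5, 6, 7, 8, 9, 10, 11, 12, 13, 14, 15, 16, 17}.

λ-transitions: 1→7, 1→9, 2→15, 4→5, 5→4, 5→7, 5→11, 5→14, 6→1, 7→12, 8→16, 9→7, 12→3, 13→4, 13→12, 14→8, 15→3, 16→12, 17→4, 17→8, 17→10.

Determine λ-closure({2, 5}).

{2, 3, 4, 5, 7, 8, 11, 12, 14, 15, 16}

Start with {2, 5}.
From 2 via λ: add 15.
From 5 via λ: add 4, 7, 11, 14.
From 7 via λ: add 12.
From 14 via λ: add 8.
From 15 via λ: add 3.
From 8 via λ: add 16.
No new states can be added; the closed set is {2, 3, 4, 5, 7, 8, 11, 12, 14, 15, 16}.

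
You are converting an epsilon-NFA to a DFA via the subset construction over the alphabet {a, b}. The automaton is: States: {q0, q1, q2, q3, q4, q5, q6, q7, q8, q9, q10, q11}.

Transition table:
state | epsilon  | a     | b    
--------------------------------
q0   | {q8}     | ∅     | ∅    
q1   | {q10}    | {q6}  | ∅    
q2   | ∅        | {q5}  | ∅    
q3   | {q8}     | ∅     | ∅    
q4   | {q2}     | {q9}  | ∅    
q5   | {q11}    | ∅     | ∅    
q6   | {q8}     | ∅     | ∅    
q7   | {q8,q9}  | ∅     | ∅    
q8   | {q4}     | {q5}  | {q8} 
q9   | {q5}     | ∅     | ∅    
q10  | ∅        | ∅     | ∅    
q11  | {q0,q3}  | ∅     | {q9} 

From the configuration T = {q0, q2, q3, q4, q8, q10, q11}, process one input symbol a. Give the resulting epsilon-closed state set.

{q0, q2, q3, q4, q5, q8, q9, q11}

q2 on a → {q5}.
q4 on a → {q9}.
q8 on a → {q5}.
No a-transition from q0, q3, q10, q11.
Union after reading a: {q5, q9}.
Now take the epsilon-closure:
From q5 via epsilon: add q11.
From q11 via epsilon: add q0, q3.
From q0 via epsilon: add q8.
From q8 via epsilon: add q4.
From q4 via epsilon: add q2.
No new states can be added; the closed set is {q0, q2, q3, q4, q5, q8, q9, q11}.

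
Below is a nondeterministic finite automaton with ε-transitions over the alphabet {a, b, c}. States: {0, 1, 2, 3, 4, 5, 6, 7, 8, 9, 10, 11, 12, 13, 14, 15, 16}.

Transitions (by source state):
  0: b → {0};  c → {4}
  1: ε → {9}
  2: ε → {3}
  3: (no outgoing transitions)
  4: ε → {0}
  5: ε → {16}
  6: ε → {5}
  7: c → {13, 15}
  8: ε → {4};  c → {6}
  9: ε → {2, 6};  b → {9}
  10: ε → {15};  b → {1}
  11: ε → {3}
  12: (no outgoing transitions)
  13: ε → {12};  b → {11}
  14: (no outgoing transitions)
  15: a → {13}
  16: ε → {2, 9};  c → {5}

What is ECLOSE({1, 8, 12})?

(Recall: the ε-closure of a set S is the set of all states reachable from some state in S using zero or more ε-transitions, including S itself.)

{0, 1, 2, 3, 4, 5, 6, 8, 9, 12, 16}

Start with {1, 8, 12}.
From 1 via ε: add 9.
From 8 via ε: add 4.
From 4 via ε: add 0.
From 9 via ε: add 2, 6.
From 2 via ε: add 3.
From 6 via ε: add 5.
From 5 via ε: add 16.
No new states can be added; the closed set is {0, 1, 2, 3, 4, 5, 6, 8, 9, 12, 16}.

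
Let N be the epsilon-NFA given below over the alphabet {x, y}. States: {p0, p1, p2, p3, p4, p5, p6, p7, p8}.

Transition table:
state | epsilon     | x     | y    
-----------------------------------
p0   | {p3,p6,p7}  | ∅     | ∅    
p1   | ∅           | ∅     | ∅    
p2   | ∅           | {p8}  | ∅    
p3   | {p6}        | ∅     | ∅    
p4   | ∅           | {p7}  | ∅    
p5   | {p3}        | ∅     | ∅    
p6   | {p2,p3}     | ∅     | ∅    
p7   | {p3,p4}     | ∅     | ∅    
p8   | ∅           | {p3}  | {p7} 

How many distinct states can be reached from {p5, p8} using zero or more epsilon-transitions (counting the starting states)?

Start with {p5, p8}.
From p5 via epsilon: add p3.
From p3 via epsilon: add p6.
From p6 via epsilon: add p2.
epsilon-closure = {p2, p3, p5, p6, p8}, which has 5 states.

5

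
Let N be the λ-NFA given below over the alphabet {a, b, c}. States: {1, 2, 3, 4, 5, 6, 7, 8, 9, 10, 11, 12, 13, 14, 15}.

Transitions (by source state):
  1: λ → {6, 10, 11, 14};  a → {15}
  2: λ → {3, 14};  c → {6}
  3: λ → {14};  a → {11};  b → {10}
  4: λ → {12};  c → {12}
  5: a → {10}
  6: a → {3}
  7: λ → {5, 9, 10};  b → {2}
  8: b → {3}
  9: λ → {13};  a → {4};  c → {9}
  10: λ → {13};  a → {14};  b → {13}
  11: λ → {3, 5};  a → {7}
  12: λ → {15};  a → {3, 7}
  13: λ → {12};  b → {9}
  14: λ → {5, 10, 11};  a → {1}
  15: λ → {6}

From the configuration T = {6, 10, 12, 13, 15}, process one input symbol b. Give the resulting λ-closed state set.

{6, 9, 12, 13, 15}

10 on b → {13}.
13 on b → {9}.
No b-transition from 6, 12, 15.
Union after reading b: {9, 13}.
Now take the λ-closure:
From 13 via λ: add 12.
From 12 via λ: add 15.
From 15 via λ: add 6.
No new states can be added; the closed set is {6, 9, 12, 13, 15}.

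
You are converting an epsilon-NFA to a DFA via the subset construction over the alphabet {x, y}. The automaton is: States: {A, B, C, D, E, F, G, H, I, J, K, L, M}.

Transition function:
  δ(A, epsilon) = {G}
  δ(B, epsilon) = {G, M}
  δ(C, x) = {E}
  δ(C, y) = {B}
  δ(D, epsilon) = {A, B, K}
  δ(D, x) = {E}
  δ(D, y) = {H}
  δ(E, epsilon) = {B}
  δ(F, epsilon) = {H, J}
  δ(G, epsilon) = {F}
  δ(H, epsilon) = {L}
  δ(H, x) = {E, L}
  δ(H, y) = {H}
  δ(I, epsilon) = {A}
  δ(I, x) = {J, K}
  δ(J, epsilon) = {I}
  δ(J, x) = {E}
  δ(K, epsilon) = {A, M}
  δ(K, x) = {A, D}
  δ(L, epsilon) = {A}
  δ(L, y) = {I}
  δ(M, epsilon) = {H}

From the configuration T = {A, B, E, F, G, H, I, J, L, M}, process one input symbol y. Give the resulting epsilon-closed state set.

{A, F, G, H, I, J, L}

H on y → {H}.
L on y → {I}.
No y-transition from A, B, E, F, G, I, J, M.
Union after reading y: {H, I}.
Now take the epsilon-closure:
From H via epsilon: add L.
From I via epsilon: add A.
From A via epsilon: add G.
From G via epsilon: add F.
From F via epsilon: add J.
No new states can be added; the closed set is {A, F, G, H, I, J, L}.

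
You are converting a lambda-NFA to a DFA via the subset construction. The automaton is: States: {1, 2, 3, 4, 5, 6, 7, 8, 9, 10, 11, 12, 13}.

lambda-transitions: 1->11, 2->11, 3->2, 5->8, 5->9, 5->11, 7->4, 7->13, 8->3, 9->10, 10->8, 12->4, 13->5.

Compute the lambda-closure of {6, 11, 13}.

{2, 3, 5, 6, 8, 9, 10, 11, 13}

Start with {6, 11, 13}.
From 13 via lambda: add 5.
From 5 via lambda: add 8, 9.
From 8 via lambda: add 3.
From 9 via lambda: add 10.
From 3 via lambda: add 2.
No new states can be added; the closed set is {2, 3, 5, 6, 8, 9, 10, 11, 13}.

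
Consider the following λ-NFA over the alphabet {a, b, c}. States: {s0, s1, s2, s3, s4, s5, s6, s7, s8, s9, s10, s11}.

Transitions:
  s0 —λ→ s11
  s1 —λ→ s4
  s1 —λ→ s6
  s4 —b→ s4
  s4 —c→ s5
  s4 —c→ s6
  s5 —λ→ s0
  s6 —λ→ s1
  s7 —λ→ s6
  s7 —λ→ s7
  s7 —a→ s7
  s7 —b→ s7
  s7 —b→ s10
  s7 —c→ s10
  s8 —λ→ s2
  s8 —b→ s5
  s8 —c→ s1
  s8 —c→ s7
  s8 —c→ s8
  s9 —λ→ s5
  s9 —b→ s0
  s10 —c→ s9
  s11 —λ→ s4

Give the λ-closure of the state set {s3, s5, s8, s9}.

{s0, s2, s3, s4, s5, s8, s9, s11}

Start with {s3, s5, s8, s9}.
From s5 via λ: add s0.
From s8 via λ: add s2.
From s0 via λ: add s11.
From s11 via λ: add s4.
No new states can be added; the closed set is {s0, s2, s3, s4, s5, s8, s9, s11}.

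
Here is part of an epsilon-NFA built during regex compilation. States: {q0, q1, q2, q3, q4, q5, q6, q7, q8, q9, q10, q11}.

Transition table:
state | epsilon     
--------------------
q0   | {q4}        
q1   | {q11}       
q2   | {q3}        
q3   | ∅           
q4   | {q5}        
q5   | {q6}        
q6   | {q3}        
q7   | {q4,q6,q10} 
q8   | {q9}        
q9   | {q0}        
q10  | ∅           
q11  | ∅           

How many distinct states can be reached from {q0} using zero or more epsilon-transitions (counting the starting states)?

Start with {q0}.
From q0 via epsilon: add q4.
From q4 via epsilon: add q5.
From q5 via epsilon: add q6.
From q6 via epsilon: add q3.
epsilon-closure = {q0, q3, q4, q5, q6}, which has 5 states.

5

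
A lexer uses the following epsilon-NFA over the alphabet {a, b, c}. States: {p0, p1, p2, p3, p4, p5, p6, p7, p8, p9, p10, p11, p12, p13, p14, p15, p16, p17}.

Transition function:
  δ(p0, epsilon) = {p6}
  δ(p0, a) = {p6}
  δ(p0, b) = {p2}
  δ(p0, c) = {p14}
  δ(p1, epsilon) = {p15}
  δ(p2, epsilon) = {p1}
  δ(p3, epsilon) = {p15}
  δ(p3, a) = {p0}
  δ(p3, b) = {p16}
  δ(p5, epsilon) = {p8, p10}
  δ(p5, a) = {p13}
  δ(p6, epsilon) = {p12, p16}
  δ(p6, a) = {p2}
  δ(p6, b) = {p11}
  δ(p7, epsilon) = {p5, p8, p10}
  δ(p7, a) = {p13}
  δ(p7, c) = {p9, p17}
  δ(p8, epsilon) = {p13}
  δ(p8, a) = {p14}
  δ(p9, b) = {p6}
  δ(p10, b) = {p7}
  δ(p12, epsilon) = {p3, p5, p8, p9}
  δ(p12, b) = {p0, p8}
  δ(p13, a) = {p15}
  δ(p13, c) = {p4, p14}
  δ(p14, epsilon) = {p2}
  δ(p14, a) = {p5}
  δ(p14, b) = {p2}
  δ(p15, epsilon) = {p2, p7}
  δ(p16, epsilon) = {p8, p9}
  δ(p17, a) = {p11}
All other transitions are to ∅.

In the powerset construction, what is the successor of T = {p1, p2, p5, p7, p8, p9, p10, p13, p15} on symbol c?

{p1, p2, p4, p5, p7, p8, p9, p10, p13, p14, p15, p17}

p7 on c → {p9, p17}.
p13 on c → {p4, p14}.
No c-transition from p1, p2, p5, p8, p9, p10, p15.
Union after reading c: {p4, p9, p14, p17}.
Now take the epsilon-closure:
From p14 via epsilon: add p2.
From p2 via epsilon: add p1.
From p1 via epsilon: add p15.
From p15 via epsilon: add p7.
From p7 via epsilon: add p5, p8, p10.
From p8 via epsilon: add p13.
No new states can be added; the closed set is {p1, p2, p4, p5, p7, p8, p9, p10, p13, p14, p15, p17}.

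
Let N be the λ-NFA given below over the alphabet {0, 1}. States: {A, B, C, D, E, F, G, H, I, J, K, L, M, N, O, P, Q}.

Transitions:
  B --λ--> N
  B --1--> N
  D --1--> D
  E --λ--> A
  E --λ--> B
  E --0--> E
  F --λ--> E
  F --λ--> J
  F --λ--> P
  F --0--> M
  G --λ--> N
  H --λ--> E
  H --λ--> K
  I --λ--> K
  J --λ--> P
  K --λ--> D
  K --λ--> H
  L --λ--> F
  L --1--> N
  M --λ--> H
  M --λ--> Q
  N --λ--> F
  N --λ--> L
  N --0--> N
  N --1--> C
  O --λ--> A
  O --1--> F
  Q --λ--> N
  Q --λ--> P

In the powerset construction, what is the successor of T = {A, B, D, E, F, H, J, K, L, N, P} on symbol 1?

{A, B, C, D, E, F, J, L, N, P}

B on 1 → {N}.
D on 1 → {D}.
L on 1 → {N}.
N on 1 → {C}.
No 1-transition from A, E, F, H, J, K, P.
Union after reading 1: {C, D, N}.
Now take the λ-closure:
From N via λ: add F, L.
From F via λ: add E, J, P.
From E via λ: add A, B.
No new states can be added; the closed set is {A, B, C, D, E, F, J, L, N, P}.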